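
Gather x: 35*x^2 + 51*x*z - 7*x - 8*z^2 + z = 35*x^2 + x*(51*z - 7) - 8*z^2 + z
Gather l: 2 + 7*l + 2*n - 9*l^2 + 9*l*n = -9*l^2 + l*(9*n + 7) + 2*n + 2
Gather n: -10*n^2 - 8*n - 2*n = -10*n^2 - 10*n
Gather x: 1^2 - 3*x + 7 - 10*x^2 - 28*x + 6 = -10*x^2 - 31*x + 14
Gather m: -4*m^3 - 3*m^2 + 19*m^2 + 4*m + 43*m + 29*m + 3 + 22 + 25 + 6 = -4*m^3 + 16*m^2 + 76*m + 56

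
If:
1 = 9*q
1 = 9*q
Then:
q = 1/9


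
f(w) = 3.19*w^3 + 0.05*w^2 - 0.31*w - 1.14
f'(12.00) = 1378.97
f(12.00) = 5514.66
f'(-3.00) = 85.52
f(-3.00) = -85.89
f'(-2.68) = 68.16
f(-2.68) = -61.35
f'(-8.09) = 625.22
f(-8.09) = -1684.39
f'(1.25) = 14.77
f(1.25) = 4.78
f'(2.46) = 57.85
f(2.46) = 45.89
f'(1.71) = 27.84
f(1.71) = 14.43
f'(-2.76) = 72.31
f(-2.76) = -66.97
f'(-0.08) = -0.26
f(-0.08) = -1.12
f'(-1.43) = 19.12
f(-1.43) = -9.92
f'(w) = 9.57*w^2 + 0.1*w - 0.31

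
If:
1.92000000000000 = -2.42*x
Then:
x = -0.79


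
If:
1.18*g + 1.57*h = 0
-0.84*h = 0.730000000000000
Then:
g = 1.16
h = -0.87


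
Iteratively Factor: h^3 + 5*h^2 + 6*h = (h)*(h^2 + 5*h + 6) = h*(h + 2)*(h + 3)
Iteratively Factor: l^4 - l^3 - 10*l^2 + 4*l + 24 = (l + 2)*(l^3 - 3*l^2 - 4*l + 12) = (l - 3)*(l + 2)*(l^2 - 4) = (l - 3)*(l - 2)*(l + 2)*(l + 2)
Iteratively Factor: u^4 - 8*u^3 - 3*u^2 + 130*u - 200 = (u - 2)*(u^3 - 6*u^2 - 15*u + 100) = (u - 5)*(u - 2)*(u^2 - u - 20) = (u - 5)*(u - 2)*(u + 4)*(u - 5)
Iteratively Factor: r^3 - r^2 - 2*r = (r - 2)*(r^2 + r) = (r - 2)*(r + 1)*(r)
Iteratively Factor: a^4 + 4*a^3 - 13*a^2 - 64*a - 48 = (a + 4)*(a^3 - 13*a - 12) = (a + 1)*(a + 4)*(a^2 - a - 12) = (a - 4)*(a + 1)*(a + 4)*(a + 3)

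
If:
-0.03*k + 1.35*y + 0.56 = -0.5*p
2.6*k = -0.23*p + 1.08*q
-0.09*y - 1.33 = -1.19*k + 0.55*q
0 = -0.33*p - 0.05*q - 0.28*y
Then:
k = -14.61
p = 8.29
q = -33.40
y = -3.81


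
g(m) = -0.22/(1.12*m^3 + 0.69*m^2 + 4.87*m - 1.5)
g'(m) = -0.22*(-3.36*m^2 - 1.38*m - 4.87)/(1.12*m^3 + 0.69*m^2 + 4.87*m - 1.5)^2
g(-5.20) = 0.00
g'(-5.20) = 0.00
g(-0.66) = 0.05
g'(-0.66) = 0.05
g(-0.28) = 0.08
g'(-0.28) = 0.13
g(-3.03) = 0.01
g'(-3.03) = 0.00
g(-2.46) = 0.01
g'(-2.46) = 0.01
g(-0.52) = 0.05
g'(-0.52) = 0.07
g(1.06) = -0.04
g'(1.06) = 0.07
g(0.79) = -0.07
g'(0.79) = 0.16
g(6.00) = -0.00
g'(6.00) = 0.00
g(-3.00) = 0.01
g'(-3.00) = 0.00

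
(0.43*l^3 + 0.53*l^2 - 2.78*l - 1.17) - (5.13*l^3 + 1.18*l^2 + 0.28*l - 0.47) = -4.7*l^3 - 0.65*l^2 - 3.06*l - 0.7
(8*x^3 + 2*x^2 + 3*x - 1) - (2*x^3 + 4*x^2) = 6*x^3 - 2*x^2 + 3*x - 1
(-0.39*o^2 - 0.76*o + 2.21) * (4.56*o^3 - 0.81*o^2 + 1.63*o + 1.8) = -1.7784*o^5 - 3.1497*o^4 + 10.0575*o^3 - 3.7309*o^2 + 2.2343*o + 3.978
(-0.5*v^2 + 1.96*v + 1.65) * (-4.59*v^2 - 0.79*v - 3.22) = 2.295*v^4 - 8.6014*v^3 - 7.5119*v^2 - 7.6147*v - 5.313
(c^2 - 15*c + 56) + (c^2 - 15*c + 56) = 2*c^2 - 30*c + 112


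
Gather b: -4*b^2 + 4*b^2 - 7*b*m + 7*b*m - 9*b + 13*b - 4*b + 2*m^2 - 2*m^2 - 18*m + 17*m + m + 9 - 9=0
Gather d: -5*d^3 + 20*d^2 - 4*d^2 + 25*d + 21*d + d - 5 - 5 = -5*d^3 + 16*d^2 + 47*d - 10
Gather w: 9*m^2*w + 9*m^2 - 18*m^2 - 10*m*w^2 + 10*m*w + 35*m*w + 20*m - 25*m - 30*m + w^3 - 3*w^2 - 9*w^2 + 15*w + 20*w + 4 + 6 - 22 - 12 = -9*m^2 - 35*m + w^3 + w^2*(-10*m - 12) + w*(9*m^2 + 45*m + 35) - 24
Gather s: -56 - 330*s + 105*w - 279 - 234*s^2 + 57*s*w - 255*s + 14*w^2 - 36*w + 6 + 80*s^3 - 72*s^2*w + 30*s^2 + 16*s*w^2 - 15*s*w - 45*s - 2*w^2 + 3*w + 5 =80*s^3 + s^2*(-72*w - 204) + s*(16*w^2 + 42*w - 630) + 12*w^2 + 72*w - 324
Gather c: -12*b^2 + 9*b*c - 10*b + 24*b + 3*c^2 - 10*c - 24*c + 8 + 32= -12*b^2 + 14*b + 3*c^2 + c*(9*b - 34) + 40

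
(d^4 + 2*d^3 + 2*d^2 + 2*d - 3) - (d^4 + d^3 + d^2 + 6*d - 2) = d^3 + d^2 - 4*d - 1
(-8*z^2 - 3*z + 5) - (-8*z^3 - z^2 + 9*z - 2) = 8*z^3 - 7*z^2 - 12*z + 7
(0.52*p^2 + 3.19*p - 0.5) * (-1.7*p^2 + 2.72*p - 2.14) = -0.884*p^4 - 4.0086*p^3 + 8.414*p^2 - 8.1866*p + 1.07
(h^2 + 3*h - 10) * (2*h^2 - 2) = 2*h^4 + 6*h^3 - 22*h^2 - 6*h + 20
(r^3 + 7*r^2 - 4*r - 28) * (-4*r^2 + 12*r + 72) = -4*r^5 - 16*r^4 + 172*r^3 + 568*r^2 - 624*r - 2016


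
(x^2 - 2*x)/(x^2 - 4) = x/(x + 2)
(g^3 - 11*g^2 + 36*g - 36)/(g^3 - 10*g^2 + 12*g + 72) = (g^2 - 5*g + 6)/(g^2 - 4*g - 12)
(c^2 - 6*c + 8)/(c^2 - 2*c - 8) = (c - 2)/(c + 2)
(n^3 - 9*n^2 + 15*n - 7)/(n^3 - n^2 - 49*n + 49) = (n - 1)/(n + 7)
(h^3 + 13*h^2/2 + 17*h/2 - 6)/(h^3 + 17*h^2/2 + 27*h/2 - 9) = (h + 4)/(h + 6)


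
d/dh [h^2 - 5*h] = 2*h - 5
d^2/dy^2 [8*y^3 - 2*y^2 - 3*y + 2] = 48*y - 4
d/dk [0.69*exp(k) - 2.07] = 0.69*exp(k)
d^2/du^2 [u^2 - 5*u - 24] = 2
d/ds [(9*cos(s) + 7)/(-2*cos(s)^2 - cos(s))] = -(18*sin(s) + 7*sin(s)/cos(s)^2 + 28*tan(s))/(2*cos(s) + 1)^2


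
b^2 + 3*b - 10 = (b - 2)*(b + 5)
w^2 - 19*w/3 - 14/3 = (w - 7)*(w + 2/3)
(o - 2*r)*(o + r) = o^2 - o*r - 2*r^2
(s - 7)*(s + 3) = s^2 - 4*s - 21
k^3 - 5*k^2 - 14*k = k*(k - 7)*(k + 2)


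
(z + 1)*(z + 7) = z^2 + 8*z + 7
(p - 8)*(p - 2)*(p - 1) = p^3 - 11*p^2 + 26*p - 16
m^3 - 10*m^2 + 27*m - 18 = (m - 6)*(m - 3)*(m - 1)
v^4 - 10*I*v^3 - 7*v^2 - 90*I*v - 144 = (v - 8*I)*(v - 3*I)*(v - 2*I)*(v + 3*I)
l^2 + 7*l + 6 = (l + 1)*(l + 6)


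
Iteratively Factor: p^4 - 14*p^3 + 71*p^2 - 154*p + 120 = (p - 4)*(p^3 - 10*p^2 + 31*p - 30) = (p - 4)*(p - 2)*(p^2 - 8*p + 15) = (p - 4)*(p - 3)*(p - 2)*(p - 5)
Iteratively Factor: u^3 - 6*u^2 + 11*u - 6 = (u - 2)*(u^2 - 4*u + 3) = (u - 2)*(u - 1)*(u - 3)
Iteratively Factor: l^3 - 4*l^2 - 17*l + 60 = (l - 3)*(l^2 - l - 20) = (l - 5)*(l - 3)*(l + 4)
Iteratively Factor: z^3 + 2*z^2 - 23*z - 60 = (z - 5)*(z^2 + 7*z + 12) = (z - 5)*(z + 3)*(z + 4)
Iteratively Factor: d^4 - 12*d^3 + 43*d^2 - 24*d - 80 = (d - 4)*(d^3 - 8*d^2 + 11*d + 20) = (d - 4)*(d + 1)*(d^2 - 9*d + 20) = (d - 4)^2*(d + 1)*(d - 5)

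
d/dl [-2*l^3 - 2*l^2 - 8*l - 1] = -6*l^2 - 4*l - 8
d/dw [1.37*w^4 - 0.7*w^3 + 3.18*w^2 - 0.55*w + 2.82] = 5.48*w^3 - 2.1*w^2 + 6.36*w - 0.55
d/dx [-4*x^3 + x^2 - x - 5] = -12*x^2 + 2*x - 1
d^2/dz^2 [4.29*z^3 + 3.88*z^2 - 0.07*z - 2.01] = 25.74*z + 7.76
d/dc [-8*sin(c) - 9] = -8*cos(c)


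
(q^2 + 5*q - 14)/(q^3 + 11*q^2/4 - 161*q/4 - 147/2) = 4*(q - 2)/(4*q^2 - 17*q - 42)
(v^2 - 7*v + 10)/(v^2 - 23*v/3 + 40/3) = 3*(v - 2)/(3*v - 8)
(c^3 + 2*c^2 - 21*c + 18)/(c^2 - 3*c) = c + 5 - 6/c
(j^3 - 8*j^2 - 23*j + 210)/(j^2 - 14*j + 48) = (j^2 - 2*j - 35)/(j - 8)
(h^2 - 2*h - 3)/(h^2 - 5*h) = (h^2 - 2*h - 3)/(h*(h - 5))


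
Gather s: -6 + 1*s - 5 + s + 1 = 2*s - 10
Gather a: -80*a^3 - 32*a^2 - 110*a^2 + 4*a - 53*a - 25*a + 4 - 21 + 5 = -80*a^3 - 142*a^2 - 74*a - 12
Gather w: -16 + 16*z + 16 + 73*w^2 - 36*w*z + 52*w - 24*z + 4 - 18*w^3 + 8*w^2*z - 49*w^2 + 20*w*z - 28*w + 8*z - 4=-18*w^3 + w^2*(8*z + 24) + w*(24 - 16*z)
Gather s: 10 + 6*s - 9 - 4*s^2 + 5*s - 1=-4*s^2 + 11*s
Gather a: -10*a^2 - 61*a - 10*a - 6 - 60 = -10*a^2 - 71*a - 66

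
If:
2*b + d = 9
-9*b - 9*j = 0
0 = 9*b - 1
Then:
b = 1/9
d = 79/9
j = -1/9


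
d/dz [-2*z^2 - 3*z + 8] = -4*z - 3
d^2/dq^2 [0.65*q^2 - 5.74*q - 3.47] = 1.30000000000000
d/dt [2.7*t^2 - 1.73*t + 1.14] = 5.4*t - 1.73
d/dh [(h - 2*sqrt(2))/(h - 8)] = 2*(-4 + sqrt(2))/(h - 8)^2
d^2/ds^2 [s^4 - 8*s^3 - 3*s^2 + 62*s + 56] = 12*s^2 - 48*s - 6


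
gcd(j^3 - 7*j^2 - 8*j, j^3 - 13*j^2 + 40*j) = j^2 - 8*j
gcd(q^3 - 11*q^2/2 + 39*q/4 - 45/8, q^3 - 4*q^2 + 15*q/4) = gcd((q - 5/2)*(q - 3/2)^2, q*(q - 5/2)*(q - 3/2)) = q^2 - 4*q + 15/4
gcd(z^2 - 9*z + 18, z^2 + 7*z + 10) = 1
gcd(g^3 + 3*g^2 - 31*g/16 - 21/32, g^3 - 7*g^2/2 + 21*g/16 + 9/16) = g^2 - g/2 - 3/16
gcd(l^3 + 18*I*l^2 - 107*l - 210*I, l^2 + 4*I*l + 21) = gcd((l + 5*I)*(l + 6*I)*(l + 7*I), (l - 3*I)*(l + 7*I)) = l + 7*I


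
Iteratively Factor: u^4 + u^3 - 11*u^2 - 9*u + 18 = (u - 1)*(u^3 + 2*u^2 - 9*u - 18) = (u - 3)*(u - 1)*(u^2 + 5*u + 6) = (u - 3)*(u - 1)*(u + 3)*(u + 2)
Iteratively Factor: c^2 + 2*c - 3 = (c - 1)*(c + 3)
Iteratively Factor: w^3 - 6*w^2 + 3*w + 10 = (w - 2)*(w^2 - 4*w - 5) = (w - 2)*(w + 1)*(w - 5)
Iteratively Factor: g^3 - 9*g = (g + 3)*(g^2 - 3*g) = g*(g + 3)*(g - 3)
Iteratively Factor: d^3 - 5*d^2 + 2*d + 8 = (d - 4)*(d^2 - d - 2) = (d - 4)*(d + 1)*(d - 2)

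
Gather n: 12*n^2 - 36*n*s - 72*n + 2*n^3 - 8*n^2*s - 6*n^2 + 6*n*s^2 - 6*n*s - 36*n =2*n^3 + n^2*(6 - 8*s) + n*(6*s^2 - 42*s - 108)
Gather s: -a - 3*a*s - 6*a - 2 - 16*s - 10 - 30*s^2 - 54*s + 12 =-7*a - 30*s^2 + s*(-3*a - 70)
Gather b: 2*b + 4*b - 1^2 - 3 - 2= 6*b - 6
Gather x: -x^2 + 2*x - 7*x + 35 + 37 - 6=-x^2 - 5*x + 66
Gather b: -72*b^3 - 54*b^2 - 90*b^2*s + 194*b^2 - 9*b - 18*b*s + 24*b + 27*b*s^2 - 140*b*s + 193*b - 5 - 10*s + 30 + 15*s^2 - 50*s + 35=-72*b^3 + b^2*(140 - 90*s) + b*(27*s^2 - 158*s + 208) + 15*s^2 - 60*s + 60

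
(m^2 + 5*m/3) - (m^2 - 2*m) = 11*m/3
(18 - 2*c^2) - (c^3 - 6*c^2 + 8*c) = -c^3 + 4*c^2 - 8*c + 18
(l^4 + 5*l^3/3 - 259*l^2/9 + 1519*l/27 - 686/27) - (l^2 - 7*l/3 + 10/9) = l^4 + 5*l^3/3 - 268*l^2/9 + 1582*l/27 - 716/27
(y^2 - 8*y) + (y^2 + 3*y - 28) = 2*y^2 - 5*y - 28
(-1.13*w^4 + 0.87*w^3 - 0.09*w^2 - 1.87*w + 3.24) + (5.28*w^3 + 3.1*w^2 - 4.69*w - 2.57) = -1.13*w^4 + 6.15*w^3 + 3.01*w^2 - 6.56*w + 0.67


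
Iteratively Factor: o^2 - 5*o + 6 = (o - 3)*(o - 2)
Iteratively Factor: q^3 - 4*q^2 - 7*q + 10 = (q + 2)*(q^2 - 6*q + 5) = (q - 1)*(q + 2)*(q - 5)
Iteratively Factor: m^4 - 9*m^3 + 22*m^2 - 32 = (m - 2)*(m^3 - 7*m^2 + 8*m + 16) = (m - 4)*(m - 2)*(m^2 - 3*m - 4) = (m - 4)*(m - 2)*(m + 1)*(m - 4)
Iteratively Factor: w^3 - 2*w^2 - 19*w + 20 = (w - 1)*(w^2 - w - 20) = (w - 5)*(w - 1)*(w + 4)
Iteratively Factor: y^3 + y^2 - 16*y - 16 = (y - 4)*(y^2 + 5*y + 4) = (y - 4)*(y + 4)*(y + 1)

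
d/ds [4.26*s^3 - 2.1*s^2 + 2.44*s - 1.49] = 12.78*s^2 - 4.2*s + 2.44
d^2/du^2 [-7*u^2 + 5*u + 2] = -14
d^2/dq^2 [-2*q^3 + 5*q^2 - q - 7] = 10 - 12*q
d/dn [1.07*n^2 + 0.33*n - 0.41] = 2.14*n + 0.33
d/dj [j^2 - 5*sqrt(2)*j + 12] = 2*j - 5*sqrt(2)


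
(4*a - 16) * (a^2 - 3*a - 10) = 4*a^3 - 28*a^2 + 8*a + 160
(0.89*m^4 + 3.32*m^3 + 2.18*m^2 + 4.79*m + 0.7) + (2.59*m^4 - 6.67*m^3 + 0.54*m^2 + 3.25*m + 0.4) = 3.48*m^4 - 3.35*m^3 + 2.72*m^2 + 8.04*m + 1.1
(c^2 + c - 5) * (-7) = -7*c^2 - 7*c + 35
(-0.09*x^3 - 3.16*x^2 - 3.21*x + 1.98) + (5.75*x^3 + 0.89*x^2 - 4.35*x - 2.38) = 5.66*x^3 - 2.27*x^2 - 7.56*x - 0.4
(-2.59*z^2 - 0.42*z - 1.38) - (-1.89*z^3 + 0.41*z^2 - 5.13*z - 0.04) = 1.89*z^3 - 3.0*z^2 + 4.71*z - 1.34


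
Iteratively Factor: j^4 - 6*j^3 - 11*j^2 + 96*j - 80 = (j - 5)*(j^3 - j^2 - 16*j + 16) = (j - 5)*(j - 4)*(j^2 + 3*j - 4) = (j - 5)*(j - 4)*(j - 1)*(j + 4)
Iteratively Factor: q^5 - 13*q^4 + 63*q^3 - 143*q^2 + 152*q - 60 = (q - 1)*(q^4 - 12*q^3 + 51*q^2 - 92*q + 60) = (q - 5)*(q - 1)*(q^3 - 7*q^2 + 16*q - 12) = (q - 5)*(q - 2)*(q - 1)*(q^2 - 5*q + 6) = (q - 5)*(q - 2)^2*(q - 1)*(q - 3)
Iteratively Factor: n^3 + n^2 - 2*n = (n - 1)*(n^2 + 2*n) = n*(n - 1)*(n + 2)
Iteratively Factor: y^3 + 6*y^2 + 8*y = (y + 2)*(y^2 + 4*y) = y*(y + 2)*(y + 4)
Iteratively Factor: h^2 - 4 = (h - 2)*(h + 2)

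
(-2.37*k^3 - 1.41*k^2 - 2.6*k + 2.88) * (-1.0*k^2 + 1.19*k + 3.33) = 2.37*k^5 - 1.4103*k^4 - 6.97*k^3 - 10.6693*k^2 - 5.2308*k + 9.5904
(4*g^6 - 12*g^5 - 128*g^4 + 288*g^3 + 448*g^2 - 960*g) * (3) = 12*g^6 - 36*g^5 - 384*g^4 + 864*g^3 + 1344*g^2 - 2880*g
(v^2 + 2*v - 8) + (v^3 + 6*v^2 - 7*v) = v^3 + 7*v^2 - 5*v - 8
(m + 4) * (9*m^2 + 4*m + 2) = 9*m^3 + 40*m^2 + 18*m + 8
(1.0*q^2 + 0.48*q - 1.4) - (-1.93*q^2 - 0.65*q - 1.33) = 2.93*q^2 + 1.13*q - 0.0699999999999998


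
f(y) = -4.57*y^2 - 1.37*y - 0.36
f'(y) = -9.14*y - 1.37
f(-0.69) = -1.59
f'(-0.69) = 4.94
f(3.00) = -45.60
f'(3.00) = -28.79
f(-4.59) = -90.35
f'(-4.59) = 40.58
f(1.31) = -10.00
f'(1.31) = -13.34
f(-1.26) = -5.89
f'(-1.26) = 10.15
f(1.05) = -6.84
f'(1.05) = -10.97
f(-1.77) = -12.25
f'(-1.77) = 14.81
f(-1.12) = -4.56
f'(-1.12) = 8.87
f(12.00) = -674.88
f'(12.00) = -111.05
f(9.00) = -382.86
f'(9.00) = -83.63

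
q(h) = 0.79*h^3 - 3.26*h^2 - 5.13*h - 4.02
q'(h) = 2.37*h^2 - 6.52*h - 5.13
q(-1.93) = -11.94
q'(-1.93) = 16.28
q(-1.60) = -7.39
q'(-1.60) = 11.37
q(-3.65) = -67.14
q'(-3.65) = 50.24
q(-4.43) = -113.95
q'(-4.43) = 70.26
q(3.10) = -27.72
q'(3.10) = -2.57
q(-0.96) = -2.80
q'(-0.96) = 3.31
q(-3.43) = -56.66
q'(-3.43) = 45.12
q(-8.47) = -674.48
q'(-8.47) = 220.12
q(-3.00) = -39.30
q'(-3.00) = 35.76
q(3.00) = -27.42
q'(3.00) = -3.36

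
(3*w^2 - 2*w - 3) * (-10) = -30*w^2 + 20*w + 30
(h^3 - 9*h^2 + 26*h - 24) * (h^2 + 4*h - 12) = h^5 - 5*h^4 - 22*h^3 + 188*h^2 - 408*h + 288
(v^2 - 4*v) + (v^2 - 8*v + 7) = 2*v^2 - 12*v + 7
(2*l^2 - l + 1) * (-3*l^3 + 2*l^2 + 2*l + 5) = -6*l^5 + 7*l^4 - l^3 + 10*l^2 - 3*l + 5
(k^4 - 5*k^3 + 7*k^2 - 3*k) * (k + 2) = k^5 - 3*k^4 - 3*k^3 + 11*k^2 - 6*k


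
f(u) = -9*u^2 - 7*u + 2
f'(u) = -18*u - 7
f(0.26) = -0.43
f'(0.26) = -11.68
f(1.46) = -27.40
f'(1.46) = -33.28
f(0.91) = -11.82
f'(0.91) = -23.38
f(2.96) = -97.57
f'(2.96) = -60.28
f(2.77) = -86.45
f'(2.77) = -56.86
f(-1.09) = -1.06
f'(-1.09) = 12.62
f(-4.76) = -168.60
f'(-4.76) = 78.68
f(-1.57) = -9.19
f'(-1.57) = 21.26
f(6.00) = -364.00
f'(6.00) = -115.00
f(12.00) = -1378.00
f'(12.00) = -223.00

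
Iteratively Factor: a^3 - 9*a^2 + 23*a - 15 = (a - 3)*(a^2 - 6*a + 5) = (a - 5)*(a - 3)*(a - 1)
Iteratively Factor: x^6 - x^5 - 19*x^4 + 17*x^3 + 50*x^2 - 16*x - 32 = (x + 1)*(x^5 - 2*x^4 - 17*x^3 + 34*x^2 + 16*x - 32) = (x + 1)^2*(x^4 - 3*x^3 - 14*x^2 + 48*x - 32) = (x - 2)*(x + 1)^2*(x^3 - x^2 - 16*x + 16) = (x - 4)*(x - 2)*(x + 1)^2*(x^2 + 3*x - 4) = (x - 4)*(x - 2)*(x + 1)^2*(x + 4)*(x - 1)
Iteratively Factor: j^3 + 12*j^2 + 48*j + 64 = (j + 4)*(j^2 + 8*j + 16) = (j + 4)^2*(j + 4)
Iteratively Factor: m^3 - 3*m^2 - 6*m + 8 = (m + 2)*(m^2 - 5*m + 4) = (m - 4)*(m + 2)*(m - 1)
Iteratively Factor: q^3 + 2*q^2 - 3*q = (q - 1)*(q^2 + 3*q) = q*(q - 1)*(q + 3)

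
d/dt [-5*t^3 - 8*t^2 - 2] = t*(-15*t - 16)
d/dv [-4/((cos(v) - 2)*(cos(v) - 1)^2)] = 4*(5 - 3*cos(v))*sin(v)/((cos(v) - 2)^2*(cos(v) - 1)^3)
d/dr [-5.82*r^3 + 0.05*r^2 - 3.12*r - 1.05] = -17.46*r^2 + 0.1*r - 3.12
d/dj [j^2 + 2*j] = 2*j + 2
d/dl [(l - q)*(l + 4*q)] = 2*l + 3*q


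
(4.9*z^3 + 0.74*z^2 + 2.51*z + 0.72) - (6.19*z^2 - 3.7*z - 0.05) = 4.9*z^3 - 5.45*z^2 + 6.21*z + 0.77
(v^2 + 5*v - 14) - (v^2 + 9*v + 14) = -4*v - 28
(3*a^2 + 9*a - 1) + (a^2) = 4*a^2 + 9*a - 1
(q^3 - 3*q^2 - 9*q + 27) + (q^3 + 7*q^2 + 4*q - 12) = 2*q^3 + 4*q^2 - 5*q + 15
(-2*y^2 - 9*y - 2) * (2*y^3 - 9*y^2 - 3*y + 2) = -4*y^5 + 83*y^3 + 41*y^2 - 12*y - 4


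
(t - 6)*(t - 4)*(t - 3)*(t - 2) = t^4 - 15*t^3 + 80*t^2 - 180*t + 144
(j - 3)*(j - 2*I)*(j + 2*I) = j^3 - 3*j^2 + 4*j - 12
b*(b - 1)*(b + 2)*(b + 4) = b^4 + 5*b^3 + 2*b^2 - 8*b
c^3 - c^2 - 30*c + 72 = (c - 4)*(c - 3)*(c + 6)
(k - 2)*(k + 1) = k^2 - k - 2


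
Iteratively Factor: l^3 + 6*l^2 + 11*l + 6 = (l + 2)*(l^2 + 4*l + 3) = (l + 2)*(l + 3)*(l + 1)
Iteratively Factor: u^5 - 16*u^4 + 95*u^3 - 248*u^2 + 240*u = (u - 4)*(u^4 - 12*u^3 + 47*u^2 - 60*u) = (u - 4)^2*(u^3 - 8*u^2 + 15*u) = u*(u - 4)^2*(u^2 - 8*u + 15) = u*(u - 5)*(u - 4)^2*(u - 3)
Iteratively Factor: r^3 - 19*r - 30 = (r - 5)*(r^2 + 5*r + 6) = (r - 5)*(r + 3)*(r + 2)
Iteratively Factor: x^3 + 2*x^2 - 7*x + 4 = (x + 4)*(x^2 - 2*x + 1) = (x - 1)*(x + 4)*(x - 1)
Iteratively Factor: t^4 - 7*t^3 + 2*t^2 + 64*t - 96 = (t - 2)*(t^3 - 5*t^2 - 8*t + 48) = (t - 4)*(t - 2)*(t^2 - t - 12) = (t - 4)*(t - 2)*(t + 3)*(t - 4)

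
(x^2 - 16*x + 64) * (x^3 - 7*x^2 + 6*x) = x^5 - 23*x^4 + 182*x^3 - 544*x^2 + 384*x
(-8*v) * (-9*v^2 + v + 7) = 72*v^3 - 8*v^2 - 56*v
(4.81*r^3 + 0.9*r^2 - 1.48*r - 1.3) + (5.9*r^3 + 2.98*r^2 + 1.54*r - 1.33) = 10.71*r^3 + 3.88*r^2 + 0.0600000000000001*r - 2.63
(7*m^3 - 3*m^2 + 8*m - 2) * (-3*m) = -21*m^4 + 9*m^3 - 24*m^2 + 6*m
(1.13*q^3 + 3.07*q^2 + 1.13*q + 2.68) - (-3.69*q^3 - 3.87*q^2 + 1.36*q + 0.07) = 4.82*q^3 + 6.94*q^2 - 0.23*q + 2.61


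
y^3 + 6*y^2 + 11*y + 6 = (y + 1)*(y + 2)*(y + 3)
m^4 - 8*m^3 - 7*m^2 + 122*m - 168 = (m - 7)*(m - 3)*(m - 2)*(m + 4)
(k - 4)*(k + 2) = k^2 - 2*k - 8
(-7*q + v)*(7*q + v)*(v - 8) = -49*q^2*v + 392*q^2 + v^3 - 8*v^2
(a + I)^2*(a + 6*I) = a^3 + 8*I*a^2 - 13*a - 6*I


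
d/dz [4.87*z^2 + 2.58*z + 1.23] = 9.74*z + 2.58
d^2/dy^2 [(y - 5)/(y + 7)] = -24/(y + 7)^3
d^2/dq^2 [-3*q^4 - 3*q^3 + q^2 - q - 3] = -36*q^2 - 18*q + 2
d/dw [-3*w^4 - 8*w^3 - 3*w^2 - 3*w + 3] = -12*w^3 - 24*w^2 - 6*w - 3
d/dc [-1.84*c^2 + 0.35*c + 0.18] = 0.35 - 3.68*c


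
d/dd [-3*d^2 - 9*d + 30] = -6*d - 9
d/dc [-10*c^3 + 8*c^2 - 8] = 2*c*(8 - 15*c)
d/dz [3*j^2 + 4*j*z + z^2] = 4*j + 2*z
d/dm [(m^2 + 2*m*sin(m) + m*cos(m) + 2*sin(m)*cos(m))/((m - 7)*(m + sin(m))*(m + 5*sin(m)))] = ((7 - m)*(m + sin(m))*(5*cos(m) + 1)*(m^2 + 2*m*sin(m) + m*cos(m) + sin(2*m)) + (7 - m)*(m + 5*sin(m))*(cos(m) + 1)*(m^2 + 2*m*sin(m) + m*cos(m) + sin(2*m)) + (m - 7)*(m + sin(m))*(m + 5*sin(m))*(-m*sin(m) + 2*m*cos(m) + 2*m + 2*sin(m) + cos(m) + 2*cos(2*m)) - (m + sin(m))*(m + 5*sin(m))*(m^2 + 2*m*sin(m) + m*cos(m) + sin(2*m)))/((m - 7)^2*(m + sin(m))^2*(m + 5*sin(m))^2)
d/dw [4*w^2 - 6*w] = 8*w - 6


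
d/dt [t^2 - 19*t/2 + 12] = 2*t - 19/2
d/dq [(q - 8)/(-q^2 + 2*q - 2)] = (-q^2 + 2*q + 2*(q - 8)*(q - 1) - 2)/(q^2 - 2*q + 2)^2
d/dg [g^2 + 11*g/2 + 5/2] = 2*g + 11/2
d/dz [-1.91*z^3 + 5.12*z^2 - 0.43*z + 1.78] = -5.73*z^2 + 10.24*z - 0.43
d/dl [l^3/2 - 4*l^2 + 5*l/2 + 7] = 3*l^2/2 - 8*l + 5/2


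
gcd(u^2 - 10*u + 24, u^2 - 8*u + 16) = u - 4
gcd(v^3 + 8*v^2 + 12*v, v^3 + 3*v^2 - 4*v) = v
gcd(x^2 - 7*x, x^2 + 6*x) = x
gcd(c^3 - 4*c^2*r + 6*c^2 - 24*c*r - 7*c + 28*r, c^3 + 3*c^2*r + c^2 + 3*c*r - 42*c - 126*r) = c + 7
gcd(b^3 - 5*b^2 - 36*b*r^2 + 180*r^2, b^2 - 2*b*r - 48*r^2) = b + 6*r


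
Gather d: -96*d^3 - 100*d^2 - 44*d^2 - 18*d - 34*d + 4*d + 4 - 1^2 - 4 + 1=-96*d^3 - 144*d^2 - 48*d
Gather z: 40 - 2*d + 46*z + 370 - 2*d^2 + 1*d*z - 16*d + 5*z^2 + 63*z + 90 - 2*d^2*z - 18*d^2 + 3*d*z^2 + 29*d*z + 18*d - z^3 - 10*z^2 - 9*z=-20*d^2 - z^3 + z^2*(3*d - 5) + z*(-2*d^2 + 30*d + 100) + 500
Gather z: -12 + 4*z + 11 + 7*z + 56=11*z + 55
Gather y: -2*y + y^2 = y^2 - 2*y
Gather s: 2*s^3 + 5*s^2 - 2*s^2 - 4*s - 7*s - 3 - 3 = 2*s^3 + 3*s^2 - 11*s - 6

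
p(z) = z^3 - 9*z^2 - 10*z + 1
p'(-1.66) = 28.15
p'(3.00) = -37.00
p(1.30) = -25.01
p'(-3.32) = 82.83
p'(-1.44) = 22.14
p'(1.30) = -28.33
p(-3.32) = -101.60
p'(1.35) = -28.83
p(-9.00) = -1367.00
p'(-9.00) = 395.00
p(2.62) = -68.99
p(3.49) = -101.01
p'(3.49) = -36.28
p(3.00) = -83.00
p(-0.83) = 2.53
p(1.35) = -26.44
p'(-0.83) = 7.01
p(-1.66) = -11.77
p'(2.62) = -36.57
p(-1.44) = -6.25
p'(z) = 3*z^2 - 18*z - 10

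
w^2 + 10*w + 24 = (w + 4)*(w + 6)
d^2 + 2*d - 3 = (d - 1)*(d + 3)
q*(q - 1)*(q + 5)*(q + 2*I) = q^4 + 4*q^3 + 2*I*q^3 - 5*q^2 + 8*I*q^2 - 10*I*q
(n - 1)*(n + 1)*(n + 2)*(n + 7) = n^4 + 9*n^3 + 13*n^2 - 9*n - 14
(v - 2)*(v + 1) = v^2 - v - 2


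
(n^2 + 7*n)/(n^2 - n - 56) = n/(n - 8)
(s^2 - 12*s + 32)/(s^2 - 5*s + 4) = (s - 8)/(s - 1)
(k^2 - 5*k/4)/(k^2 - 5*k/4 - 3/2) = k*(5 - 4*k)/(-4*k^2 + 5*k + 6)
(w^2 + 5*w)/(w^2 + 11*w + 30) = w/(w + 6)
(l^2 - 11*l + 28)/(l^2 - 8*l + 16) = (l - 7)/(l - 4)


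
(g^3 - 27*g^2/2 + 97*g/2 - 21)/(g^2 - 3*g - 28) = (g^2 - 13*g/2 + 3)/(g + 4)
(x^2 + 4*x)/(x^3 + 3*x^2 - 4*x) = 1/(x - 1)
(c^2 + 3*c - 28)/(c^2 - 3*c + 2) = (c^2 + 3*c - 28)/(c^2 - 3*c + 2)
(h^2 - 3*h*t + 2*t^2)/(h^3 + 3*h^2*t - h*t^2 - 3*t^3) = (h - 2*t)/(h^2 + 4*h*t + 3*t^2)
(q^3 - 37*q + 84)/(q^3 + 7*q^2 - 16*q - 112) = (q - 3)/(q + 4)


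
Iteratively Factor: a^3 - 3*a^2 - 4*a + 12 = (a - 3)*(a^2 - 4) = (a - 3)*(a - 2)*(a + 2)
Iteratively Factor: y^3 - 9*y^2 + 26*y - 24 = (y - 4)*(y^2 - 5*y + 6) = (y - 4)*(y - 2)*(y - 3)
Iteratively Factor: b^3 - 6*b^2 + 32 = (b - 4)*(b^2 - 2*b - 8) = (b - 4)^2*(b + 2)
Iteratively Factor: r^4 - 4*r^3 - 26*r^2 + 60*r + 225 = (r - 5)*(r^3 + r^2 - 21*r - 45) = (r - 5)*(r + 3)*(r^2 - 2*r - 15) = (r - 5)^2*(r + 3)*(r + 3)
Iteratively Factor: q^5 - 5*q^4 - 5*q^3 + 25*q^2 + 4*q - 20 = (q - 5)*(q^4 - 5*q^2 + 4) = (q - 5)*(q - 1)*(q^3 + q^2 - 4*q - 4) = (q - 5)*(q - 1)*(q + 1)*(q^2 - 4) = (q - 5)*(q - 2)*(q - 1)*(q + 1)*(q + 2)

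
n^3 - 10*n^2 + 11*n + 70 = (n - 7)*(n - 5)*(n + 2)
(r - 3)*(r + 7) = r^2 + 4*r - 21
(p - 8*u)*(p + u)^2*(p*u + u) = p^4*u - 6*p^3*u^2 + p^3*u - 15*p^2*u^3 - 6*p^2*u^2 - 8*p*u^4 - 15*p*u^3 - 8*u^4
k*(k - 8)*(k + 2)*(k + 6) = k^4 - 52*k^2 - 96*k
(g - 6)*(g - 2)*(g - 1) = g^3 - 9*g^2 + 20*g - 12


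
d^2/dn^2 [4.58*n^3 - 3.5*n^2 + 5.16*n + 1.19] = 27.48*n - 7.0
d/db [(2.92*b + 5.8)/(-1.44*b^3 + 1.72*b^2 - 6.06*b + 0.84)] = (8.4096*b^3 + 20.0336*b^2 - 19.952*b + 37.6008)/(2.0736*b^6 - 4.9536*b^5 + 20.4112*b^4 - 23.2656*b^3 + 39.6132*b^2 - 10.1808*b + 0.7056)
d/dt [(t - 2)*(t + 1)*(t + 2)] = 3*t^2 + 2*t - 4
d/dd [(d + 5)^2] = 2*d + 10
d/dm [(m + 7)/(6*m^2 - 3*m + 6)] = (2*m^2 - m - (m + 7)*(4*m - 1) + 2)/(3*(2*m^2 - m + 2)^2)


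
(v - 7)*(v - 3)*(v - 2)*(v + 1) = v^4 - 11*v^3 + 29*v^2 - v - 42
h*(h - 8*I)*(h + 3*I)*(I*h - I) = I*h^4 + 5*h^3 - I*h^3 - 5*h^2 + 24*I*h^2 - 24*I*h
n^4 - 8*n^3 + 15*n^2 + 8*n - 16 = (n - 4)^2*(n - 1)*(n + 1)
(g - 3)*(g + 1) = g^2 - 2*g - 3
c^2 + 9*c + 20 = (c + 4)*(c + 5)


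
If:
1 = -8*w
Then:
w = -1/8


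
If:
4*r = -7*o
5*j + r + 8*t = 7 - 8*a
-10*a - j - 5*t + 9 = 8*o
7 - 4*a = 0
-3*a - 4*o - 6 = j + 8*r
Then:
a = 7/4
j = 18375/1556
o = 897/389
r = -6279/1556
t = -12061/1556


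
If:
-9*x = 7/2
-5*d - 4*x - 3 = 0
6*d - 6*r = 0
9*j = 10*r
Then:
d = -13/45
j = -26/81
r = -13/45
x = -7/18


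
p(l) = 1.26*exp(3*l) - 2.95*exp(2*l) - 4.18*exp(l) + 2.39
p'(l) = 3.78*exp(3*l) - 5.9*exp(2*l) - 4.18*exp(l)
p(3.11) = 12627.32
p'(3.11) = 39545.21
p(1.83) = 166.94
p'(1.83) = 660.39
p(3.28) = 21457.64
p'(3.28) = 66671.44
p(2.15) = 546.30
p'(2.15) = 1920.90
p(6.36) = 242629133.45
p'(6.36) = 728878615.43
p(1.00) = -5.46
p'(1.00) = 20.97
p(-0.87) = 0.21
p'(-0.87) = -2.51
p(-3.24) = 2.22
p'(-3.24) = -0.17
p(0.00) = -3.48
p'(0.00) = -6.30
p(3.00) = 8938.20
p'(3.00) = 28165.47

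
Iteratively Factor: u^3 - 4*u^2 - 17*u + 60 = (u - 5)*(u^2 + u - 12) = (u - 5)*(u + 4)*(u - 3)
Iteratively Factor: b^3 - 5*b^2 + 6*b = (b - 2)*(b^2 - 3*b) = (b - 3)*(b - 2)*(b)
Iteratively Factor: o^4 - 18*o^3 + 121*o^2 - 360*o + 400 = (o - 4)*(o^3 - 14*o^2 + 65*o - 100) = (o - 5)*(o - 4)*(o^2 - 9*o + 20) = (o - 5)*(o - 4)^2*(o - 5)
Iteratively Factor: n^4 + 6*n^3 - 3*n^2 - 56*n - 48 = (n - 3)*(n^3 + 9*n^2 + 24*n + 16) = (n - 3)*(n + 4)*(n^2 + 5*n + 4) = (n - 3)*(n + 4)^2*(n + 1)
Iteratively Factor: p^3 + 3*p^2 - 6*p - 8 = (p - 2)*(p^2 + 5*p + 4) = (p - 2)*(p + 1)*(p + 4)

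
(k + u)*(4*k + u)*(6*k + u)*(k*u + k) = 24*k^4*u + 24*k^4 + 34*k^3*u^2 + 34*k^3*u + 11*k^2*u^3 + 11*k^2*u^2 + k*u^4 + k*u^3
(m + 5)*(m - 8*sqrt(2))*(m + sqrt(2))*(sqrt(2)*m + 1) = sqrt(2)*m^4 - 13*m^3 + 5*sqrt(2)*m^3 - 65*m^2 - 23*sqrt(2)*m^2 - 115*sqrt(2)*m - 16*m - 80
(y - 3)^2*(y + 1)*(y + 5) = y^4 - 22*y^2 + 24*y + 45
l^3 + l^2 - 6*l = l*(l - 2)*(l + 3)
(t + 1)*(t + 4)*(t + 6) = t^3 + 11*t^2 + 34*t + 24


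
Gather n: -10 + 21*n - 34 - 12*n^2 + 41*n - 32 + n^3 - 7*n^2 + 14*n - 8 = n^3 - 19*n^2 + 76*n - 84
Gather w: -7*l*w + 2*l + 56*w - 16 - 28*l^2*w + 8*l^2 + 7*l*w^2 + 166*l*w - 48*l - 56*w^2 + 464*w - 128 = 8*l^2 - 46*l + w^2*(7*l - 56) + w*(-28*l^2 + 159*l + 520) - 144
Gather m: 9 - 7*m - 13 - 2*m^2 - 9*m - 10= -2*m^2 - 16*m - 14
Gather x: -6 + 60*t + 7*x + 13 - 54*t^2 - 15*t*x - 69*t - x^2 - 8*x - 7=-54*t^2 - 9*t - x^2 + x*(-15*t - 1)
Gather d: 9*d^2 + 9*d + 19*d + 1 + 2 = 9*d^2 + 28*d + 3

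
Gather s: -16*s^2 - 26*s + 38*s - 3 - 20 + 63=-16*s^2 + 12*s + 40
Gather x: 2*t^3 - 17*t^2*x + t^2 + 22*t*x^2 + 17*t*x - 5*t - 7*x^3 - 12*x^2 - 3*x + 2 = 2*t^3 + t^2 - 5*t - 7*x^3 + x^2*(22*t - 12) + x*(-17*t^2 + 17*t - 3) + 2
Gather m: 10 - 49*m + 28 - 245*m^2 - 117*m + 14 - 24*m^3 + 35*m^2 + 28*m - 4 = -24*m^3 - 210*m^2 - 138*m + 48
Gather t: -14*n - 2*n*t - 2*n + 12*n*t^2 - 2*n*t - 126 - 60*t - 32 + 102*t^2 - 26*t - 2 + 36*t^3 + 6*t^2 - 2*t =-16*n + 36*t^3 + t^2*(12*n + 108) + t*(-4*n - 88) - 160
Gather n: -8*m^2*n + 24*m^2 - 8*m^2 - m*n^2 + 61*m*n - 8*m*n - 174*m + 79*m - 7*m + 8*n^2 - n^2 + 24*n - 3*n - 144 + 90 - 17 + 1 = 16*m^2 - 102*m + n^2*(7 - m) + n*(-8*m^2 + 53*m + 21) - 70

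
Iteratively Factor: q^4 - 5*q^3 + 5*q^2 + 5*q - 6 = (q + 1)*(q^3 - 6*q^2 + 11*q - 6) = (q - 2)*(q + 1)*(q^2 - 4*q + 3) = (q - 3)*(q - 2)*(q + 1)*(q - 1)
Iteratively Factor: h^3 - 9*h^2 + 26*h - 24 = (h - 2)*(h^2 - 7*h + 12) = (h - 4)*(h - 2)*(h - 3)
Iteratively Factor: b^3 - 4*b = (b + 2)*(b^2 - 2*b) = b*(b + 2)*(b - 2)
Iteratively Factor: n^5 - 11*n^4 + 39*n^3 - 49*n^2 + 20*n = (n)*(n^4 - 11*n^3 + 39*n^2 - 49*n + 20) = n*(n - 1)*(n^3 - 10*n^2 + 29*n - 20) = n*(n - 5)*(n - 1)*(n^2 - 5*n + 4) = n*(n - 5)*(n - 1)^2*(n - 4)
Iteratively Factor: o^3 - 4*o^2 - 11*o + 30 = (o - 5)*(o^2 + o - 6) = (o - 5)*(o - 2)*(o + 3)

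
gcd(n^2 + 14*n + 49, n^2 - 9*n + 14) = 1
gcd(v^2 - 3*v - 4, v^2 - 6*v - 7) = v + 1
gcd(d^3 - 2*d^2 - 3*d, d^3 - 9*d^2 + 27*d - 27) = d - 3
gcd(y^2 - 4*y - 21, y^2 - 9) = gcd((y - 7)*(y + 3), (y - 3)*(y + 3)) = y + 3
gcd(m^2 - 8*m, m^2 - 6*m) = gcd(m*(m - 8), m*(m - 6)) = m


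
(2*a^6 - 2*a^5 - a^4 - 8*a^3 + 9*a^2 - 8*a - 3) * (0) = 0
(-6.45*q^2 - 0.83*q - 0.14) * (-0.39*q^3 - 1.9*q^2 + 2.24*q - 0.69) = 2.5155*q^5 + 12.5787*q^4 - 12.8164*q^3 + 2.8573*q^2 + 0.2591*q + 0.0966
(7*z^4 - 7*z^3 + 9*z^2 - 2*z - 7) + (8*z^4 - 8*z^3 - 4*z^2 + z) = 15*z^4 - 15*z^3 + 5*z^2 - z - 7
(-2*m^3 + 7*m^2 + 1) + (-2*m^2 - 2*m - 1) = -2*m^3 + 5*m^2 - 2*m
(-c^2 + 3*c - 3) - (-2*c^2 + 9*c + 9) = c^2 - 6*c - 12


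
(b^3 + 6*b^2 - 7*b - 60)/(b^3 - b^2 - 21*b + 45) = (b + 4)/(b - 3)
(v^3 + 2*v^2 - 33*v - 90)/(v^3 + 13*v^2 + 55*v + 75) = (v - 6)/(v + 5)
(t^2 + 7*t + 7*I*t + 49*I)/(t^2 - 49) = (t + 7*I)/(t - 7)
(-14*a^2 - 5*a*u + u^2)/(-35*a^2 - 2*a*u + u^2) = (2*a + u)/(5*a + u)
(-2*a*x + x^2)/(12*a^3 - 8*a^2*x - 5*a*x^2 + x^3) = x*(-2*a + x)/(12*a^3 - 8*a^2*x - 5*a*x^2 + x^3)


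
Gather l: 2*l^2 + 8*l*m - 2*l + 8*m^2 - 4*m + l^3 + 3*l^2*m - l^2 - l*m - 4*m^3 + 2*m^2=l^3 + l^2*(3*m + 1) + l*(7*m - 2) - 4*m^3 + 10*m^2 - 4*m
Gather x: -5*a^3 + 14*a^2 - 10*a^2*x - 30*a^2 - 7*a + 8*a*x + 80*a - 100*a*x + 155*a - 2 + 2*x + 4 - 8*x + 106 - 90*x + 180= -5*a^3 - 16*a^2 + 228*a + x*(-10*a^2 - 92*a - 96) + 288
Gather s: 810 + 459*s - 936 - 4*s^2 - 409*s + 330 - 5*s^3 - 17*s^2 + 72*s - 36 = -5*s^3 - 21*s^2 + 122*s + 168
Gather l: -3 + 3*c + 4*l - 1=3*c + 4*l - 4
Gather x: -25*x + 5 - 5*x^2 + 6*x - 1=-5*x^2 - 19*x + 4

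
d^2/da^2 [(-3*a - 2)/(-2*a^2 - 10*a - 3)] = 4*(2*(2*a + 5)^2*(3*a + 2) - (9*a + 17)*(2*a^2 + 10*a + 3))/(2*a^2 + 10*a + 3)^3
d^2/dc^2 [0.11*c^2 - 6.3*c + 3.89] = 0.220000000000000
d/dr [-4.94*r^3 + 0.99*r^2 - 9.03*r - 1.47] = -14.82*r^2 + 1.98*r - 9.03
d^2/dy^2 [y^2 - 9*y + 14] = 2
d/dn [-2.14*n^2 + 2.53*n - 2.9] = 2.53 - 4.28*n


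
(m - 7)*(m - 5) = m^2 - 12*m + 35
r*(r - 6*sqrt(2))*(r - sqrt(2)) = r^3 - 7*sqrt(2)*r^2 + 12*r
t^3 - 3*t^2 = t^2*(t - 3)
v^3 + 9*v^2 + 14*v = v*(v + 2)*(v + 7)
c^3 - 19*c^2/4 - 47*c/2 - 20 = (c - 8)*(c + 5/4)*(c + 2)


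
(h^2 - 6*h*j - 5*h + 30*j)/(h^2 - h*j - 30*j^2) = (h - 5)/(h + 5*j)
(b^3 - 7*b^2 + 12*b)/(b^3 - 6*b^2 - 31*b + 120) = b*(b - 4)/(b^2 - 3*b - 40)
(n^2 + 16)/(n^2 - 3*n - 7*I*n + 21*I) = (n^2 + 16)/(n^2 - 3*n - 7*I*n + 21*I)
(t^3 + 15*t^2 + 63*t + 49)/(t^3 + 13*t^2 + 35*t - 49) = (t + 1)/(t - 1)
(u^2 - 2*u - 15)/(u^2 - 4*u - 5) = (u + 3)/(u + 1)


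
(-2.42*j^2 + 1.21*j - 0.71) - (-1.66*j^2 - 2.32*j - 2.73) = -0.76*j^2 + 3.53*j + 2.02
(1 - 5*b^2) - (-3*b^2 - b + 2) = -2*b^2 + b - 1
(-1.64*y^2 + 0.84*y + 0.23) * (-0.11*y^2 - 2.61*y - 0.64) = 0.1804*y^4 + 4.188*y^3 - 1.1681*y^2 - 1.1379*y - 0.1472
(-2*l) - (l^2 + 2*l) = -l^2 - 4*l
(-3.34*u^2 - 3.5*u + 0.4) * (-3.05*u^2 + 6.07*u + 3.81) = 10.187*u^4 - 9.5988*u^3 - 35.1904*u^2 - 10.907*u + 1.524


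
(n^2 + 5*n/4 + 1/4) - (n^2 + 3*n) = 1/4 - 7*n/4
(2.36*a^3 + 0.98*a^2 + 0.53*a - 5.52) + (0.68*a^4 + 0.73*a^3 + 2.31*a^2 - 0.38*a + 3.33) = 0.68*a^4 + 3.09*a^3 + 3.29*a^2 + 0.15*a - 2.19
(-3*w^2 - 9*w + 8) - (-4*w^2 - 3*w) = w^2 - 6*w + 8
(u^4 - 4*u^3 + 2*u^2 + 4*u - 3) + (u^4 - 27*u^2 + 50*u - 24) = 2*u^4 - 4*u^3 - 25*u^2 + 54*u - 27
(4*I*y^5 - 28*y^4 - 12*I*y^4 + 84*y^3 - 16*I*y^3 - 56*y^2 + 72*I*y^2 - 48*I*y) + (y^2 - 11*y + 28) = 4*I*y^5 - 28*y^4 - 12*I*y^4 + 84*y^3 - 16*I*y^3 - 55*y^2 + 72*I*y^2 - 11*y - 48*I*y + 28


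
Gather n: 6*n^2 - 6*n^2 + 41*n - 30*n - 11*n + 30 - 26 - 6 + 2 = 0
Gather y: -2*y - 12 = -2*y - 12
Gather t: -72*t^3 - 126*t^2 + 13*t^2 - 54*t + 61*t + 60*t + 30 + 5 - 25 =-72*t^3 - 113*t^2 + 67*t + 10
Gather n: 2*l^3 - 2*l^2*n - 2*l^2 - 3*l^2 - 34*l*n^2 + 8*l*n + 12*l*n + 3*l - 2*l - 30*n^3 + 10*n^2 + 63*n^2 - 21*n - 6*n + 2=2*l^3 - 5*l^2 + l - 30*n^3 + n^2*(73 - 34*l) + n*(-2*l^2 + 20*l - 27) + 2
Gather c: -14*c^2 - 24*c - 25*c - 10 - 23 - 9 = -14*c^2 - 49*c - 42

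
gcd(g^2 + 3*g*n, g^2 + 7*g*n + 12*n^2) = g + 3*n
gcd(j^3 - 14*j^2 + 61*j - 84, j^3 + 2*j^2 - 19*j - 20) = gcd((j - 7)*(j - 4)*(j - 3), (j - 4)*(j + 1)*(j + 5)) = j - 4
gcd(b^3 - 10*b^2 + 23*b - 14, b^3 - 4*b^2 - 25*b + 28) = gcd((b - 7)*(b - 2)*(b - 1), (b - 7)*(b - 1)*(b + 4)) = b^2 - 8*b + 7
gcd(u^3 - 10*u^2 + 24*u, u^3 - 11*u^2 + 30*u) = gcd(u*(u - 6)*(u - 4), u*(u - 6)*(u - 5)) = u^2 - 6*u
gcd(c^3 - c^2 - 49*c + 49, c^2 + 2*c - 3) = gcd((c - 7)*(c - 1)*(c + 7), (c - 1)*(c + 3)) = c - 1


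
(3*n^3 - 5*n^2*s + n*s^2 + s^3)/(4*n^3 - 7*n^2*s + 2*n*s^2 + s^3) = (3*n + s)/(4*n + s)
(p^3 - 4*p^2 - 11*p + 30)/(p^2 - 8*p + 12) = (p^2 - 2*p - 15)/(p - 6)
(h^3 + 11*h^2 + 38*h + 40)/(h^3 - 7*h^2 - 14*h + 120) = (h^2 + 7*h + 10)/(h^2 - 11*h + 30)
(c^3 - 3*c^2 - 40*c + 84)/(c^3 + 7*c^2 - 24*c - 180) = (c^2 - 9*c + 14)/(c^2 + c - 30)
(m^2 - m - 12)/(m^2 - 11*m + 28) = (m + 3)/(m - 7)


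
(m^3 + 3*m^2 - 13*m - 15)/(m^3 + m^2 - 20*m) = (m^2 - 2*m - 3)/(m*(m - 4))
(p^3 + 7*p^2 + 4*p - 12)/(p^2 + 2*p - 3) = (p^2 + 8*p + 12)/(p + 3)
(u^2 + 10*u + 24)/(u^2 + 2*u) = (u^2 + 10*u + 24)/(u*(u + 2))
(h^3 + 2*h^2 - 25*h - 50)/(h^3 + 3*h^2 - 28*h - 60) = (h + 5)/(h + 6)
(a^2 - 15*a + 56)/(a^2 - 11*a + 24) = (a - 7)/(a - 3)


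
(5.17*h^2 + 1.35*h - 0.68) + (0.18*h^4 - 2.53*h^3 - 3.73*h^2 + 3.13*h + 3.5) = 0.18*h^4 - 2.53*h^3 + 1.44*h^2 + 4.48*h + 2.82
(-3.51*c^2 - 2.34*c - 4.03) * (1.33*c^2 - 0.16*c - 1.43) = -4.6683*c^4 - 2.5506*c^3 + 0.0337999999999985*c^2 + 3.991*c + 5.7629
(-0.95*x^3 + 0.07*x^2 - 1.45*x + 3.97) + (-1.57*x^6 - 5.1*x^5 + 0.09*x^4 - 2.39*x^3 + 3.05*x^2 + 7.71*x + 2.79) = -1.57*x^6 - 5.1*x^5 + 0.09*x^4 - 3.34*x^3 + 3.12*x^2 + 6.26*x + 6.76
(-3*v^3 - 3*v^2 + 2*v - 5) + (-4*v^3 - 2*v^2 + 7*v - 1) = -7*v^3 - 5*v^2 + 9*v - 6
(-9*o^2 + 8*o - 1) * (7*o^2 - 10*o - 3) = -63*o^4 + 146*o^3 - 60*o^2 - 14*o + 3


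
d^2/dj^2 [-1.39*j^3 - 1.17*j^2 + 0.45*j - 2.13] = -8.34*j - 2.34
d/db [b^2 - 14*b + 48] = 2*b - 14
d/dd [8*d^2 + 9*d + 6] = 16*d + 9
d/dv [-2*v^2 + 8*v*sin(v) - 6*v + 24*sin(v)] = 8*v*cos(v) - 4*v + 8*sin(v) + 24*cos(v) - 6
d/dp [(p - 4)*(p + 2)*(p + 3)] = 3*p^2 + 2*p - 14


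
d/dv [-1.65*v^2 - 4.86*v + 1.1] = -3.3*v - 4.86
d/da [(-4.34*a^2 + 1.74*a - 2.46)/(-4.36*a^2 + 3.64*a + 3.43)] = (-8.2112*a^2 - 51.2236*a + 14.9226)/(19.0096*a^4 - 31.7408*a^3 - 16.66*a^2 + 24.9704*a + 11.7649)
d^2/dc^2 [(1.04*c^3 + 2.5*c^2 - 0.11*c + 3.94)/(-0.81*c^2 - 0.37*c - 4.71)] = (9.29349800000001*c^3 + 30.841848*c^2 - 148.031658*c - 82.319678)/(0.531441*c^6 + 0.728271*c^5 + 9.60336*c^4 + 8.520175*c^3 + 55.84176*c^2 + 24.624351*c + 104.487111)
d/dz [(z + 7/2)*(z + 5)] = 2*z + 17/2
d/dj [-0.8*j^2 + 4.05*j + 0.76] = 4.05 - 1.6*j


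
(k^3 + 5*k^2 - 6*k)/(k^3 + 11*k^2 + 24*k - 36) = k/(k + 6)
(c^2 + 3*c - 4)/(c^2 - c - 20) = (c - 1)/(c - 5)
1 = 1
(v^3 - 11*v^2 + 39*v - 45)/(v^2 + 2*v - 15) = (v^2 - 8*v + 15)/(v + 5)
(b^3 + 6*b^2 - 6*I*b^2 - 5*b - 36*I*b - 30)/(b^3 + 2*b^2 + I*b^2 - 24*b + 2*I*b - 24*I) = (b^2 - 6*I*b - 5)/(b^2 + b*(-4 + I) - 4*I)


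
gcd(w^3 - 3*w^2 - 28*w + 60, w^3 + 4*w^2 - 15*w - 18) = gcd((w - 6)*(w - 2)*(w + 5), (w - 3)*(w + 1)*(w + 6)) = 1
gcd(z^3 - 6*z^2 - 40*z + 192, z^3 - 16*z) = z - 4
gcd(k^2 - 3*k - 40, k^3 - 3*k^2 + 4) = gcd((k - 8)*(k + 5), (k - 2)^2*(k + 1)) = 1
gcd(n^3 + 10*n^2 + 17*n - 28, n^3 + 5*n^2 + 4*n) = n + 4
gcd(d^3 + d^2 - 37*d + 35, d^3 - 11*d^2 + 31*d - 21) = d - 1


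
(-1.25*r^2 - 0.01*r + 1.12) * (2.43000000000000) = -3.0375*r^2 - 0.0243*r + 2.7216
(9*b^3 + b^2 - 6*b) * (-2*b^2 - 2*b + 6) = -18*b^5 - 20*b^4 + 64*b^3 + 18*b^2 - 36*b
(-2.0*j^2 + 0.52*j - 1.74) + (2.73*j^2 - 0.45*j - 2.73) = 0.73*j^2 + 0.07*j - 4.47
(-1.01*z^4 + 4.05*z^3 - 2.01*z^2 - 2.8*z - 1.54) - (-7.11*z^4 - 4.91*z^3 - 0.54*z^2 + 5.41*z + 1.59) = 6.1*z^4 + 8.96*z^3 - 1.47*z^2 - 8.21*z - 3.13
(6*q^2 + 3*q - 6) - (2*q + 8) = 6*q^2 + q - 14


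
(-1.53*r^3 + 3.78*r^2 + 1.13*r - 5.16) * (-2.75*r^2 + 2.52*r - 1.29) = 4.2075*r^5 - 14.2506*r^4 + 8.3918*r^3 + 12.1614*r^2 - 14.4609*r + 6.6564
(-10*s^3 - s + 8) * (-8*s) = 80*s^4 + 8*s^2 - 64*s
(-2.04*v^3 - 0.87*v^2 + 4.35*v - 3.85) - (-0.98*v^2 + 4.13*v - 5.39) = -2.04*v^3 + 0.11*v^2 + 0.22*v + 1.54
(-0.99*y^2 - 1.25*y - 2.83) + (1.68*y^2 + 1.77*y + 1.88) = 0.69*y^2 + 0.52*y - 0.95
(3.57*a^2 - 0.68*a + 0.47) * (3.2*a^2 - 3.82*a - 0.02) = 11.424*a^4 - 15.8134*a^3 + 4.0302*a^2 - 1.7818*a - 0.0094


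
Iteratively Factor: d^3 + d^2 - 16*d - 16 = (d + 4)*(d^2 - 3*d - 4) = (d - 4)*(d + 4)*(d + 1)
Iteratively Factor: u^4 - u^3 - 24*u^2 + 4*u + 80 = (u - 5)*(u^3 + 4*u^2 - 4*u - 16) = (u - 5)*(u + 4)*(u^2 - 4) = (u - 5)*(u + 2)*(u + 4)*(u - 2)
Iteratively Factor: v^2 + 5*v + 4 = (v + 4)*(v + 1)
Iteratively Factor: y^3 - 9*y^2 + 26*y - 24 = (y - 4)*(y^2 - 5*y + 6) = (y - 4)*(y - 3)*(y - 2)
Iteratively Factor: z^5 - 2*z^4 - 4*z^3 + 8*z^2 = (z)*(z^4 - 2*z^3 - 4*z^2 + 8*z) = z*(z - 2)*(z^3 - 4*z) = z*(z - 2)^2*(z^2 + 2*z) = z*(z - 2)^2*(z + 2)*(z)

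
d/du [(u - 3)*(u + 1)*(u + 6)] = 3*u^2 + 8*u - 15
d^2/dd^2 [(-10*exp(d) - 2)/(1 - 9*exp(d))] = (252*exp(d) + 28)*exp(d)/(729*exp(3*d) - 243*exp(2*d) + 27*exp(d) - 1)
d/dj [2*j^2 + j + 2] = 4*j + 1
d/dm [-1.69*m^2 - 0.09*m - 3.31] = -3.38*m - 0.09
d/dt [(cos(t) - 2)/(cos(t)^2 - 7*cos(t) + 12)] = (cos(t)^2 - 4*cos(t) + 2)*sin(t)/(cos(t)^2 - 7*cos(t) + 12)^2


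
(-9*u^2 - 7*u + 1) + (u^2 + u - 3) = -8*u^2 - 6*u - 2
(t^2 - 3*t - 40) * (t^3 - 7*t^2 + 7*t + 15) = t^5 - 10*t^4 - 12*t^3 + 274*t^2 - 325*t - 600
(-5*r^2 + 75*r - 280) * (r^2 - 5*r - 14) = -5*r^4 + 100*r^3 - 585*r^2 + 350*r + 3920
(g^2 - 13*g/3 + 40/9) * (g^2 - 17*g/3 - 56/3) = g^4 - 10*g^3 + 31*g^2/3 + 1504*g/27 - 2240/27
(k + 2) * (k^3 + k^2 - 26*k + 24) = k^4 + 3*k^3 - 24*k^2 - 28*k + 48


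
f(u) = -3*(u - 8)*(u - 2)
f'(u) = 30 - 6*u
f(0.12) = -44.44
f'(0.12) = 29.28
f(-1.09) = -84.26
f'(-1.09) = 36.54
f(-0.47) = -62.76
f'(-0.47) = 32.82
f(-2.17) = -127.23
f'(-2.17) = 43.02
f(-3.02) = -165.96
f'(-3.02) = 48.12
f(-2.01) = -120.42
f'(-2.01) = 42.06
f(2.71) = 11.27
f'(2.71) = 13.74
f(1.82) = -3.34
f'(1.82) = 19.08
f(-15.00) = -1173.00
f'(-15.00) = 120.00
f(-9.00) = -561.00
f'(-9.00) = 84.00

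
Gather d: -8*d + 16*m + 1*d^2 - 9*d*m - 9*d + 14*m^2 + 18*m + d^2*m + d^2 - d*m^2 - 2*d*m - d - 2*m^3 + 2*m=d^2*(m + 2) + d*(-m^2 - 11*m - 18) - 2*m^3 + 14*m^2 + 36*m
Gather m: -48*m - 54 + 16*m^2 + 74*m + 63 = 16*m^2 + 26*m + 9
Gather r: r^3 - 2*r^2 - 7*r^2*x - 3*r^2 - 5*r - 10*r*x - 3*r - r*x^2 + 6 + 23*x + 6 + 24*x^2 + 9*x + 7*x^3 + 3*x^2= r^3 + r^2*(-7*x - 5) + r*(-x^2 - 10*x - 8) + 7*x^3 + 27*x^2 + 32*x + 12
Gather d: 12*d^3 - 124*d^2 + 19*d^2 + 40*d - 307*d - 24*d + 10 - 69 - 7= 12*d^3 - 105*d^2 - 291*d - 66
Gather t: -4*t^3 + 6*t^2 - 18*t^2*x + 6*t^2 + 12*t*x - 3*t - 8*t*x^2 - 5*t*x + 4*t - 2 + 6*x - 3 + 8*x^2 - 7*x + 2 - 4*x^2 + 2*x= -4*t^3 + t^2*(12 - 18*x) + t*(-8*x^2 + 7*x + 1) + 4*x^2 + x - 3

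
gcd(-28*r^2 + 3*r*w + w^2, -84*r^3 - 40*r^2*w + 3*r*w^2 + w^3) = 7*r + w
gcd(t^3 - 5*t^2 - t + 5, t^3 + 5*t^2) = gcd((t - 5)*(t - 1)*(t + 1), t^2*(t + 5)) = 1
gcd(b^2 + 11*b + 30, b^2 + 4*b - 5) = b + 5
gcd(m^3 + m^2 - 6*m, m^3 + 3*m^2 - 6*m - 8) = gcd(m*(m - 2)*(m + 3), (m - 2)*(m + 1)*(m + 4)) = m - 2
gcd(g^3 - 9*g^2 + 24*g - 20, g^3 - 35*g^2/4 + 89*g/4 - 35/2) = g^2 - 7*g + 10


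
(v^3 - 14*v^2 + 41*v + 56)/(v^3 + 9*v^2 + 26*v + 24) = (v^3 - 14*v^2 + 41*v + 56)/(v^3 + 9*v^2 + 26*v + 24)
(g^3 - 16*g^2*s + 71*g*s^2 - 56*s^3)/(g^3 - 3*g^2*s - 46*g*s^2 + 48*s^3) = (g - 7*s)/(g + 6*s)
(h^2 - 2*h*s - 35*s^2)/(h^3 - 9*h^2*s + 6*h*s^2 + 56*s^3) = (-h - 5*s)/(-h^2 + 2*h*s + 8*s^2)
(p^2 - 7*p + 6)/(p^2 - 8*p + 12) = (p - 1)/(p - 2)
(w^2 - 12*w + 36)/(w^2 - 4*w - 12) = (w - 6)/(w + 2)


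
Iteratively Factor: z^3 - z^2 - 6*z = (z)*(z^2 - z - 6) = z*(z - 3)*(z + 2)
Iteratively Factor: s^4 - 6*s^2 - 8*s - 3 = (s + 1)*(s^3 - s^2 - 5*s - 3) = (s + 1)^2*(s^2 - 2*s - 3) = (s - 3)*(s + 1)^2*(s + 1)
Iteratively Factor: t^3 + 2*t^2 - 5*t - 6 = (t + 1)*(t^2 + t - 6) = (t + 1)*(t + 3)*(t - 2)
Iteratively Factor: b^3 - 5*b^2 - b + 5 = (b + 1)*(b^2 - 6*b + 5) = (b - 1)*(b + 1)*(b - 5)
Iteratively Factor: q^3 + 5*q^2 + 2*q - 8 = (q - 1)*(q^2 + 6*q + 8) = (q - 1)*(q + 4)*(q + 2)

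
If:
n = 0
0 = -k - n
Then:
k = 0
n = 0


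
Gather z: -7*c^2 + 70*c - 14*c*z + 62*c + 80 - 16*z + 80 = -7*c^2 + 132*c + z*(-14*c - 16) + 160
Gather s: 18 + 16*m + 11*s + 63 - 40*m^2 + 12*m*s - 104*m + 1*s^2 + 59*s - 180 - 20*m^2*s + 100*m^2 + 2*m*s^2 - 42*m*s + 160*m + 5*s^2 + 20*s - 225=60*m^2 + 72*m + s^2*(2*m + 6) + s*(-20*m^2 - 30*m + 90) - 324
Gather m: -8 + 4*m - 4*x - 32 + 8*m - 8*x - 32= 12*m - 12*x - 72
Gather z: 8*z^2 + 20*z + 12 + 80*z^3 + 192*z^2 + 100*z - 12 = 80*z^3 + 200*z^2 + 120*z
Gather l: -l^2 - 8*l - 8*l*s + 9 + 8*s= -l^2 + l*(-8*s - 8) + 8*s + 9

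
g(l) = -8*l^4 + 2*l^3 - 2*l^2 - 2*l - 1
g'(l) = -32*l^3 + 6*l^2 - 4*l - 2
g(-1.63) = -68.19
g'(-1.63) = 159.05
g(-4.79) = -4468.57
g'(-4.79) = 3671.70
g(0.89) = -7.97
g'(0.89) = -23.37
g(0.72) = -4.88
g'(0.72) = -13.71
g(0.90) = -8.21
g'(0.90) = -24.07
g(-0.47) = -1.10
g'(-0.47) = 4.53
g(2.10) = -151.08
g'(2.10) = -280.29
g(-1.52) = -52.31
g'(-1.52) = 130.32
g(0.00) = -1.00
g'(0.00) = -2.00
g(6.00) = -10021.00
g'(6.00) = -6722.00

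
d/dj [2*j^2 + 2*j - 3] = 4*j + 2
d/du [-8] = 0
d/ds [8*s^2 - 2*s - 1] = 16*s - 2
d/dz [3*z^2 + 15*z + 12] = 6*z + 15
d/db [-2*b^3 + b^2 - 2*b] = -6*b^2 + 2*b - 2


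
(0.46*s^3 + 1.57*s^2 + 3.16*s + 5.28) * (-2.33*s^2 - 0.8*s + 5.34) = -1.0718*s^5 - 4.0261*s^4 - 6.1624*s^3 - 6.4466*s^2 + 12.6504*s + 28.1952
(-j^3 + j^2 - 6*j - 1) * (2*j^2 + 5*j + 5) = -2*j^5 - 3*j^4 - 12*j^3 - 27*j^2 - 35*j - 5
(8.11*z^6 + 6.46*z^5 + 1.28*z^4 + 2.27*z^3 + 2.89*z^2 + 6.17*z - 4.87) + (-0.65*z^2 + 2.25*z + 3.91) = 8.11*z^6 + 6.46*z^5 + 1.28*z^4 + 2.27*z^3 + 2.24*z^2 + 8.42*z - 0.96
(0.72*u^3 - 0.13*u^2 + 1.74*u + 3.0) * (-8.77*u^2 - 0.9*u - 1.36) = -6.3144*u^5 + 0.4921*u^4 - 16.122*u^3 - 27.6992*u^2 - 5.0664*u - 4.08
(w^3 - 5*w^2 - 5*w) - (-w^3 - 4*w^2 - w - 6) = 2*w^3 - w^2 - 4*w + 6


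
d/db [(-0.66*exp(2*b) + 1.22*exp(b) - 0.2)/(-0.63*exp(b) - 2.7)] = (0.4158*exp(2*b) + 3.564*exp(b) - 3.42)*exp(b)/(0.3969*exp(2*b) + 3.402*exp(b) + 7.29)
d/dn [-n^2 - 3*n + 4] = -2*n - 3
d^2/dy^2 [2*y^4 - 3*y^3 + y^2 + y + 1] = 24*y^2 - 18*y + 2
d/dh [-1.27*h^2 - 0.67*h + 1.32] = -2.54*h - 0.67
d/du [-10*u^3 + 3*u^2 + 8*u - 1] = -30*u^2 + 6*u + 8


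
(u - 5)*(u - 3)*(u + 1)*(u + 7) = u^4 - 42*u^2 + 64*u + 105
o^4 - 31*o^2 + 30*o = o*(o - 5)*(o - 1)*(o + 6)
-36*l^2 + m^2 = (-6*l + m)*(6*l + m)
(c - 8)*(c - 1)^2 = c^3 - 10*c^2 + 17*c - 8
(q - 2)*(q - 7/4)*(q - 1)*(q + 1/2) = q^4 - 17*q^3/4 + 39*q^2/8 + q/8 - 7/4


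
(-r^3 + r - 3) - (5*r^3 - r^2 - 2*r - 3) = -6*r^3 + r^2 + 3*r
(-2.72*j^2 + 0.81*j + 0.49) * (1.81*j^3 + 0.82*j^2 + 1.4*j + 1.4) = -4.9232*j^5 - 0.7643*j^4 - 2.2569*j^3 - 2.2722*j^2 + 1.82*j + 0.686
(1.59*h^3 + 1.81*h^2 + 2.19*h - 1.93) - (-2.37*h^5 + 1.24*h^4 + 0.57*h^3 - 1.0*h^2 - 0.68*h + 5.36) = 2.37*h^5 - 1.24*h^4 + 1.02*h^3 + 2.81*h^2 + 2.87*h - 7.29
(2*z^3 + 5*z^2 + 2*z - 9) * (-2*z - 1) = -4*z^4 - 12*z^3 - 9*z^2 + 16*z + 9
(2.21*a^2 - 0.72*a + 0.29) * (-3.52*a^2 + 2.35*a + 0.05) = -7.7792*a^4 + 7.7279*a^3 - 2.6023*a^2 + 0.6455*a + 0.0145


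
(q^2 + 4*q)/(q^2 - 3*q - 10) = q*(q + 4)/(q^2 - 3*q - 10)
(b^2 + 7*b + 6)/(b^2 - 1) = (b + 6)/(b - 1)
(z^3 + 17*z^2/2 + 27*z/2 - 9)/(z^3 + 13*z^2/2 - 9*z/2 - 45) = (2*z - 1)/(2*z - 5)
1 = 1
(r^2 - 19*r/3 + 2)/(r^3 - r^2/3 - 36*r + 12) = 1/(r + 6)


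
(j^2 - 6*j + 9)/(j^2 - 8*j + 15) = (j - 3)/(j - 5)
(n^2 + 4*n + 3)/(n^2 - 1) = (n + 3)/(n - 1)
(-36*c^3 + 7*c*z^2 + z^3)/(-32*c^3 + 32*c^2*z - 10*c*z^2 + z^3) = (18*c^2 + 9*c*z + z^2)/(16*c^2 - 8*c*z + z^2)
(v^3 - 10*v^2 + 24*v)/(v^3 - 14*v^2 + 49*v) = (v^2 - 10*v + 24)/(v^2 - 14*v + 49)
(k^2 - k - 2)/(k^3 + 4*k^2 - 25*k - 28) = (k - 2)/(k^2 + 3*k - 28)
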